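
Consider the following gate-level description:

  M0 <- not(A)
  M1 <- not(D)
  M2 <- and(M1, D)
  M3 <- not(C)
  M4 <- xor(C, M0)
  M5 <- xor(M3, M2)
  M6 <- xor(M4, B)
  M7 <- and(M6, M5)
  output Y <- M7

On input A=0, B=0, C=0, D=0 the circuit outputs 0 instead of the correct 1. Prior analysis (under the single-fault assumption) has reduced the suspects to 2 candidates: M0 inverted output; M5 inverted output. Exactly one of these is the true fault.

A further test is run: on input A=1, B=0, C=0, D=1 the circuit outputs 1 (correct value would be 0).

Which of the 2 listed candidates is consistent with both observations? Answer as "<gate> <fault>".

Evaluate each candidate on input A=1, B=0, C=0, D=1:
  M0 inverted output: M0=1 [inverted output], M1=0, M2=0, M3=1, M4=1, M5=1, M6=1, M7=1 → 1 — matches
  M5 inverted output: M0=0, M1=0, M2=0, M3=1, M4=0, M5=0 [inverted output], M6=0, M7=0 → 0 — eliminated
Only M0 inverted output reproduces the observed 1.

M0 inverted output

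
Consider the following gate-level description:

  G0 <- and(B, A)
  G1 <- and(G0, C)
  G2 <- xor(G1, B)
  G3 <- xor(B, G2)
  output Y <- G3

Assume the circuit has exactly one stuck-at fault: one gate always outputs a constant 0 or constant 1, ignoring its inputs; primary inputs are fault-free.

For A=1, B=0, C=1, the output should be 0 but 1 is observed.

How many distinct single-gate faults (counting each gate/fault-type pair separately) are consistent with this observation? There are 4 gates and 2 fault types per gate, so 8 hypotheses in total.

Fault-free: G0=0, G1=0, G2=0, G3=0 → 0. Observed 1.
  G0 stuck-at-0: output 0 ✗
  G0 stuck-at-1: output 1 ✓
  G1 stuck-at-0: output 0 ✗
  G1 stuck-at-1: output 1 ✓
  G2 stuck-at-0: output 0 ✗
  G2 stuck-at-1: output 1 ✓
  G3 stuck-at-0: output 0 ✗
  G3 stuck-at-1: output 1 ✓
Consistent faults: {G0 stuck-at-1, G1 stuck-at-1, G2 stuck-at-1, G3 stuck-at-1} — 4 in all.

4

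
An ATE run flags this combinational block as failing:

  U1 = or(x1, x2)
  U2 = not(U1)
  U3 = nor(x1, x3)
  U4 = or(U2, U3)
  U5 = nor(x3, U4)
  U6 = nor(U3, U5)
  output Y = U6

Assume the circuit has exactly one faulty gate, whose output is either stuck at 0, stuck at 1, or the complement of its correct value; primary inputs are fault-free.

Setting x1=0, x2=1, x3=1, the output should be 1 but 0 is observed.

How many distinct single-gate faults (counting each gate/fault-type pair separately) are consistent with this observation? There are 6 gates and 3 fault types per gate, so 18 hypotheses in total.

Fault-free: U1=1, U2=0, U3=0, U4=0, U5=0, U6=1 → 1. Observed 0.
  U1: none of the 3 fault types match ✗
  U2: none of the 3 fault types match ✗
  U3: stuck-at-1, inverted output ✓; others ✗
  U4: none of the 3 fault types match ✗
  U5: stuck-at-1, inverted output ✓; others ✗
  U6: stuck-at-0, inverted output ✓; others ✗
Consistent faults: {U3 stuck-at-1, U3 inverted output, U5 stuck-at-1, U5 inverted output, U6 stuck-at-0, U6 inverted output} — 6 in all.

6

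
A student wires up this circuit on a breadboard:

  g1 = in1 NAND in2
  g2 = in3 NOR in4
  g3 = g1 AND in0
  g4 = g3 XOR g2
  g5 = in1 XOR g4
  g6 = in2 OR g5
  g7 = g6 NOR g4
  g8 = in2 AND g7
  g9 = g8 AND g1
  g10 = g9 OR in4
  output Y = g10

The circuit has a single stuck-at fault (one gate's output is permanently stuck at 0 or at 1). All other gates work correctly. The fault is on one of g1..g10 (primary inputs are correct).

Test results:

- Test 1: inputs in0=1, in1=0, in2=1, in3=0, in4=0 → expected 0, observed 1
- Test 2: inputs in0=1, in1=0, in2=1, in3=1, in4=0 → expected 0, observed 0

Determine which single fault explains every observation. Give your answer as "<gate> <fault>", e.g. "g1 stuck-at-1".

g6 stuck-at-0

Fault-free values for test 1 (in0=1, in1=0, in2=1, in3=0, in4=0): g1=1, g2=1, g3=1, g4=0, g5=0, g6=1, g7=0, g8=0, g9=0, g10=0, giving Y=0. Observed 1.
Test 1: faults giving observed 1 are {g6 stuck-at-0, g7 stuck-at-1, g8 stuck-at-1, g9 stuck-at-1, g10 stuck-at-1}.
Test 2 (in0=1, in1=0, in2=1, in3=1, in4=0): fault-free g1=1, g2=0, g3=1, g4=1, g5=1, g6=1, g7=0, g8=0, g9=0, g10=0 → 0; observed 0. Eliminates g7 stuck-at-1, g8 stuck-at-1, g9 stuck-at-1, g10 stuck-at-1.
Only g6 stuck-at-0 is consistent with every test.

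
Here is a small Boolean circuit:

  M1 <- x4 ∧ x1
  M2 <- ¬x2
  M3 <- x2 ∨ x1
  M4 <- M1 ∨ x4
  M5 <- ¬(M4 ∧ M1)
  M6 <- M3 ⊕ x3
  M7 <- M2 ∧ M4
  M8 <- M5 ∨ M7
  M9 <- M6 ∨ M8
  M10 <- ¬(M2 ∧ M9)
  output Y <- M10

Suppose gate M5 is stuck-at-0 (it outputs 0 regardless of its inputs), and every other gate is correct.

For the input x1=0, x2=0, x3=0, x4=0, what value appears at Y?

1

Propagate with M5 forced: M1=0, M2=1, M3=0, M4=0, M5=0 [stuck-at-0], M6=0, M7=0, M8=0, M9=0, M10=1.
So Y = 1. (Without the fault it would be 0.)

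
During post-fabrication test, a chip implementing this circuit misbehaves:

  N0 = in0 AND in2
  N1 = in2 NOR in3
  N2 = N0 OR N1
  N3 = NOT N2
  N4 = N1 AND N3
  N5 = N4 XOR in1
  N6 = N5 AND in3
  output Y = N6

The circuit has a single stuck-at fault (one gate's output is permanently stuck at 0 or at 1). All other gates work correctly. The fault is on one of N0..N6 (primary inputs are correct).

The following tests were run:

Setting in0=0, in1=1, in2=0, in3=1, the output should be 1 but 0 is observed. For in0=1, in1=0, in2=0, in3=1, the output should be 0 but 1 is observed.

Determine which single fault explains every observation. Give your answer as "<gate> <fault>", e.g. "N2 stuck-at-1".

Fault-free values for test 1 (in0=0, in1=1, in2=0, in3=1): N0=0, N1=0, N2=0, N3=1, N4=0, N5=1, N6=1, giving Y=1. Observed 0.
Test 1: faults giving observed 0 are {N4 stuck-at-1, N5 stuck-at-0, N6 stuck-at-0}.
Test 2 (in0=1, in1=0, in2=0, in3=1): fault-free N0=0, N1=0, N2=0, N3=1, N4=0, N5=0, N6=0 → 0; observed 1. Eliminates N5 stuck-at-0, N6 stuck-at-0.
Only N4 stuck-at-1 is consistent with every test.

N4 stuck-at-1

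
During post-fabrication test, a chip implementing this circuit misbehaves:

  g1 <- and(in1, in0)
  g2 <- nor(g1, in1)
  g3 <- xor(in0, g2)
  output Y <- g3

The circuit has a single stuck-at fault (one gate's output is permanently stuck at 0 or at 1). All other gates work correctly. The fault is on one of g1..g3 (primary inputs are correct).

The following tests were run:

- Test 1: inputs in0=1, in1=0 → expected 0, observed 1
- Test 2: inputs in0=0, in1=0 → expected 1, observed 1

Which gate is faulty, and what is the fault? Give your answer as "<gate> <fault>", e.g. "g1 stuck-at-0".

g3 stuck-at-1

Fault-free values for test 1 (in0=1, in1=0): g1=0, g2=1, g3=0, giving Y=0. Observed 1.
Test 1: faults giving observed 1 are {g1 stuck-at-1, g2 stuck-at-0, g3 stuck-at-1}.
Test 2 (in0=0, in1=0): fault-free g1=0, g2=1, g3=1 → 1; observed 1. Eliminates g1 stuck-at-1, g2 stuck-at-0.
Only g3 stuck-at-1 is consistent with every test.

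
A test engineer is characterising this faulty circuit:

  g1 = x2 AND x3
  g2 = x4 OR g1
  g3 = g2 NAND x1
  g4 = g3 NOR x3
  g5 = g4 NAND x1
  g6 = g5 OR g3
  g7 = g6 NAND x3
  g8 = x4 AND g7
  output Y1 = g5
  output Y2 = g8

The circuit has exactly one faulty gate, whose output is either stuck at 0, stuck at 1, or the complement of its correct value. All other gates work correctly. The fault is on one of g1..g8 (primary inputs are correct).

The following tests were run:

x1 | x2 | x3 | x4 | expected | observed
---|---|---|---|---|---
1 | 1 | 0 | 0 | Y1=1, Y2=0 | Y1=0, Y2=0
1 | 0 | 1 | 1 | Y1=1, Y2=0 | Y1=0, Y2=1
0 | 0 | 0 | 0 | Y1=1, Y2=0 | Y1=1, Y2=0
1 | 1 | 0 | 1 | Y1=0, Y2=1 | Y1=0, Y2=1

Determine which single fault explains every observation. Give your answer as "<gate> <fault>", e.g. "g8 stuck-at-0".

g4 stuck-at-1

Fault-free values for test 1 (x1=1, x2=1, x3=0, x4=0): g1=0, g2=0, g3=1, g4=0, g5=1, g6=1, g7=1, g8=0, giving Y1=1, Y2=0. Observed Y1=0, Y2=0.
Test 1: faults giving observed Y1=0, Y2=0 are {g1 stuck-at-1, g1 inverted output, g2 stuck-at-1, g2 inverted output, g3 stuck-at-0, g3 inverted output, g4 stuck-at-1, g4 inverted output, g5 stuck-at-0, g5 inverted output}.
Test 2 (x1=1, x2=0, x3=1, x4=1): fault-free g1=0, g2=1, g3=0, g4=0, g5=1, g6=1, g7=0, g8=0 → Y1=1, Y2=0; observed Y1=0, Y2=1. Eliminates g1 stuck-at-1, g1 inverted output, g2 stuck-at-1, g2 inverted output, g3 stuck-at-0, g3 inverted output.
Test 3 (x1=0, x2=0, x3=0, x4=0): fault-free g1=0, g2=0, g3=1, g4=0, g5=1, g6=1, g7=1, g8=0 → Y1=1, Y2=0; observed Y1=1, Y2=0. Eliminates g5 stuck-at-0, g5 inverted output.
Test 4 (x1=1, x2=1, x3=0, x4=1): fault-free g1=0, g2=1, g3=0, g4=1, g5=0, g6=0, g7=1, g8=1 → Y1=0, Y2=1; observed Y1=0, Y2=1. Eliminates g4 inverted output.
Only g4 stuck-at-1 is consistent with every test.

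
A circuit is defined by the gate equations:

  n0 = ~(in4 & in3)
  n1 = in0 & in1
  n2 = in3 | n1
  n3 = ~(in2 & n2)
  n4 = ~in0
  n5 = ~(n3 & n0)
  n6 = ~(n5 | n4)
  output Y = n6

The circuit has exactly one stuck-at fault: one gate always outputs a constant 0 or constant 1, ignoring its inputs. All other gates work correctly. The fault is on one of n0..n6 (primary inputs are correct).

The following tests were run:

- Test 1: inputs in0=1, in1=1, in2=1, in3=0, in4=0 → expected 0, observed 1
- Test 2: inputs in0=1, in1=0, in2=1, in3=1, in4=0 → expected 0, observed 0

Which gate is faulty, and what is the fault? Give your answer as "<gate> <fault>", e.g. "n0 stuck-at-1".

Fault-free values for test 1 (in0=1, in1=1, in2=1, in3=0, in4=0): n0=1, n1=1, n2=1, n3=0, n4=0, n5=1, n6=0, giving Y=0. Observed 1.
Test 1: faults giving observed 1 are {n1 stuck-at-0, n2 stuck-at-0, n3 stuck-at-1, n5 stuck-at-0, n6 stuck-at-1}.
Test 2 (in0=1, in1=0, in2=1, in3=1, in4=0): fault-free n0=1, n1=0, n2=1, n3=0, n4=0, n5=1, n6=0 → 0; observed 0. Eliminates n2 stuck-at-0, n3 stuck-at-1, n5 stuck-at-0, n6 stuck-at-1.
Only n1 stuck-at-0 is consistent with every test.

n1 stuck-at-0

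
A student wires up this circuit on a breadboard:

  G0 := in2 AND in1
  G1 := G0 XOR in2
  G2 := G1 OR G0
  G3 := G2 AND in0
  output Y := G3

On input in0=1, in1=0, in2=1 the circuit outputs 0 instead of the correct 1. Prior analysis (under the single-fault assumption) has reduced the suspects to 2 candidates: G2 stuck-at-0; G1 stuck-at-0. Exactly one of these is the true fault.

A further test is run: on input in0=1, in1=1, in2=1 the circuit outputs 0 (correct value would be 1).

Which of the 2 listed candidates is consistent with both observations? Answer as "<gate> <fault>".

G2 stuck-at-0

Evaluate each candidate on input in0=1, in1=1, in2=1:
  G2 stuck-at-0: G0=1, G1=0, G2=0 [stuck-at-0], G3=0 → 0 — matches
  G1 stuck-at-0: G0=1, G1=0 [stuck-at-0], G2=1, G3=1 → 1 — eliminated
Only G2 stuck-at-0 reproduces the observed 0.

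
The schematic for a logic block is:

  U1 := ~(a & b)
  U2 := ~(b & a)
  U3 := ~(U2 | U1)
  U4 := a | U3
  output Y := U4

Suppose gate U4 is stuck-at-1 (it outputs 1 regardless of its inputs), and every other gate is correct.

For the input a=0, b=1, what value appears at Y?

Propagate with U4 forced: U1=1, U2=1, U3=0, U4=1 [stuck-at-1].
So Y = 1. (Without the fault it would be 0.)

1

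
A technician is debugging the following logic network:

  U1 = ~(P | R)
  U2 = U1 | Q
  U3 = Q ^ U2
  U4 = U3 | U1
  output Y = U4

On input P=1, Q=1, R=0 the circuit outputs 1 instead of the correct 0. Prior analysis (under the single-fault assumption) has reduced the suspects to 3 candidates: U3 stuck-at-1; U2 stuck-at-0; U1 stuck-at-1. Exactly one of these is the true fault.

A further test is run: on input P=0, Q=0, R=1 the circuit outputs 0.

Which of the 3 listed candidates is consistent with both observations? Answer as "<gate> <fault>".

Evaluate each candidate on input P=0, Q=0, R=1:
  U3 stuck-at-1: U1=0, U2=0, U3=1 [stuck-at-1], U4=1 → 1 — eliminated
  U2 stuck-at-0: U1=0, U2=0 [stuck-at-0], U3=0, U4=0 → 0 — matches
  U1 stuck-at-1: U1=1 [stuck-at-1], U2=1, U3=1, U4=1 → 1 — eliminated
Only U2 stuck-at-0 reproduces the observed 0.

U2 stuck-at-0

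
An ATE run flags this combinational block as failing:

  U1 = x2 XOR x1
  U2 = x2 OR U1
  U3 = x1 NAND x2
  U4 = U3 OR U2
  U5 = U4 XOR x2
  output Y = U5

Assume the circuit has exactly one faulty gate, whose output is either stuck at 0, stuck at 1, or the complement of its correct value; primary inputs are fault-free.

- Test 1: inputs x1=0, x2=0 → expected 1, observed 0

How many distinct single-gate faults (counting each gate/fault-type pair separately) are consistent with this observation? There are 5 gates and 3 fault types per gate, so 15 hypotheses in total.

Fault-free: U1=0, U2=0, U3=1, U4=1, U5=1 → 1. Observed 0.
  U1: none of the 3 fault types match ✗
  U2: none of the 3 fault types match ✗
  U3: stuck-at-0, inverted output ✓; others ✗
  U4: stuck-at-0, inverted output ✓; others ✗
  U5: stuck-at-0, inverted output ✓; others ✗
Consistent faults: {U3 stuck-at-0, U3 inverted output, U4 stuck-at-0, U4 inverted output, U5 stuck-at-0, U5 inverted output} — 6 in all.

6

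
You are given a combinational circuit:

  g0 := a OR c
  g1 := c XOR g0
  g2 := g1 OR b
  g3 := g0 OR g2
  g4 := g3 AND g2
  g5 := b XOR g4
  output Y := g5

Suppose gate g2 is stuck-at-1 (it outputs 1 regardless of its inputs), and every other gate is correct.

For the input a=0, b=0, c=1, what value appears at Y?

1

Propagate with g2 forced: g0=1, g1=0, g2=1 [stuck-at-1], g3=1, g4=1, g5=1.
So Y = 1. (Without the fault it would be 0.)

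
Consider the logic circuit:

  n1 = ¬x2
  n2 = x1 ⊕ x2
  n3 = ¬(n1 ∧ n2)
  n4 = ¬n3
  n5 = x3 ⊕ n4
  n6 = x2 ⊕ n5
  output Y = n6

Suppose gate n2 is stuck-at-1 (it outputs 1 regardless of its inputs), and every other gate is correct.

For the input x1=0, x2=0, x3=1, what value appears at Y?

Propagate with n2 forced: n1=1, n2=1 [stuck-at-1], n3=0, n4=1, n5=0, n6=0.
So Y = 0. (Without the fault it would be 1.)

0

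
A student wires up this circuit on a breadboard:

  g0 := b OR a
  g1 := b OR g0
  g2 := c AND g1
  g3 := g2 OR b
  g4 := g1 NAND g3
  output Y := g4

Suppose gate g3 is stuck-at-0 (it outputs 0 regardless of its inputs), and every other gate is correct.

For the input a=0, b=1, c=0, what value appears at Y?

1

Propagate with g3 forced: g0=1, g1=1, g2=0, g3=0 [stuck-at-0], g4=1.
So Y = 1. (Without the fault it would be 0.)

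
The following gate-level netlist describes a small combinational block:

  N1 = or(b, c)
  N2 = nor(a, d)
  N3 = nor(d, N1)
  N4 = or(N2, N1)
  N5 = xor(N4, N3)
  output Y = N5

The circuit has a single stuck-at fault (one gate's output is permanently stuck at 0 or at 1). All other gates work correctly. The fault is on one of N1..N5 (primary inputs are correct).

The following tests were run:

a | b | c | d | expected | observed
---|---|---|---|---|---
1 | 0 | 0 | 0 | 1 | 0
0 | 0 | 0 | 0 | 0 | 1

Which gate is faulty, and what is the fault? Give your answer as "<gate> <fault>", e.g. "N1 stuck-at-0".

N3 stuck-at-0

Fault-free values for test 1 (a=1, b=0, c=0, d=0): N1=0, N2=0, N3=1, N4=0, N5=1, giving Y=1. Observed 0.
Test 1: faults giving observed 0 are {N2 stuck-at-1, N3 stuck-at-0, N4 stuck-at-1, N5 stuck-at-0}.
Test 2 (a=0, b=0, c=0, d=0): fault-free N1=0, N2=1, N3=1, N4=1, N5=0 → 0; observed 1. Eliminates N2 stuck-at-1, N4 stuck-at-1, N5 stuck-at-0.
Only N3 stuck-at-0 is consistent with every test.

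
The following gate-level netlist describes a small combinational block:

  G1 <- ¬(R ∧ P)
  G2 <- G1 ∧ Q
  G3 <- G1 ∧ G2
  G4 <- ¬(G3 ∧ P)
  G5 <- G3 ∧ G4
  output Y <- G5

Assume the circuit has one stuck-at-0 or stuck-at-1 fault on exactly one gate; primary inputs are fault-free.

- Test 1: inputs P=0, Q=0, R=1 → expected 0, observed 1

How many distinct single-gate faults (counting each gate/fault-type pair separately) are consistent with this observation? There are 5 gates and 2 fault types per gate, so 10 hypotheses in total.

3

Fault-free: G1=1, G2=0, G3=0, G4=1, G5=0 → 0. Observed 1.
  G1 stuck-at-0: output 0 ✗
  G1 stuck-at-1: output 0 ✗
  G2 stuck-at-0: output 0 ✗
  G2 stuck-at-1: output 1 ✓
  G3 stuck-at-0: output 0 ✗
  G3 stuck-at-1: output 1 ✓
  G4 stuck-at-0: output 0 ✗
  G4 stuck-at-1: output 0 ✗
  G5 stuck-at-0: output 0 ✗
  G5 stuck-at-1: output 1 ✓
Consistent faults: {G2 stuck-at-1, G3 stuck-at-1, G5 stuck-at-1} — 3 in all.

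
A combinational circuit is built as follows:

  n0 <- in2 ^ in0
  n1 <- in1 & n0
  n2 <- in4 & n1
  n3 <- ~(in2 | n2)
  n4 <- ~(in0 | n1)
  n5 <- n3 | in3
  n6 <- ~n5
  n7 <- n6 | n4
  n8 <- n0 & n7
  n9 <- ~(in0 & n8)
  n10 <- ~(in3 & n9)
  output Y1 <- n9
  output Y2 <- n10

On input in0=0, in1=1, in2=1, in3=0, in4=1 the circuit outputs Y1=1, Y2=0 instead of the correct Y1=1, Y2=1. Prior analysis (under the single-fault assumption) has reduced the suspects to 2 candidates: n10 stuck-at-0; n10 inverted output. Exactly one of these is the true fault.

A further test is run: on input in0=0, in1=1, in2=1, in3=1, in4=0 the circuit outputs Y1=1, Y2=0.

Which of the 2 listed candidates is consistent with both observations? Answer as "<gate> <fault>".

Evaluate each candidate on input in0=0, in1=1, in2=1, in3=1, in4=0:
  n10 stuck-at-0: n0=1, n1=1, n2=0, n3=0, n4=0, n5=1, n6=0, n7=0, n8=0, n9=1, n10=0 [stuck-at-0] → Y1=1, Y2=0 — matches
  n10 inverted output: n0=1, n1=1, n2=0, n3=0, n4=0, n5=1, n6=0, n7=0, n8=0, n9=1, n10=1 [inverted output] → Y1=1, Y2=1 — eliminated
Only n10 stuck-at-0 reproduces the observed Y1=1, Y2=0.

n10 stuck-at-0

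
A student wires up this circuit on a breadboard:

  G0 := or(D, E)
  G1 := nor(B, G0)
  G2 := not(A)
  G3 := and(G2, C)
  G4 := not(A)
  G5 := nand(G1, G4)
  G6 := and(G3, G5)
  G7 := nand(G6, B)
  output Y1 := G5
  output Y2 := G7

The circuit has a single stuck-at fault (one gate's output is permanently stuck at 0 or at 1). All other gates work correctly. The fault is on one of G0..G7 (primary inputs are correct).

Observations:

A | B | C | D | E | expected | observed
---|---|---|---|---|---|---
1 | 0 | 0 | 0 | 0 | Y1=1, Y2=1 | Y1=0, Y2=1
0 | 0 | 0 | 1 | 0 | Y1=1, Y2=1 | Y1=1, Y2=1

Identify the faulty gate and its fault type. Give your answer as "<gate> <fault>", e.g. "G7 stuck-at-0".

G4 stuck-at-1

Fault-free values for test 1 (A=1, B=0, C=0, D=0, E=0): G0=0, G1=1, G2=0, G3=0, G4=0, G5=1, G6=0, G7=1, giving Y1=1, Y2=1. Observed Y1=0, Y2=1.
Test 1: faults giving observed Y1=0, Y2=1 are {G4 stuck-at-1, G5 stuck-at-0}.
Test 2 (A=0, B=0, C=0, D=1, E=0): fault-free G0=1, G1=0, G2=1, G3=0, G4=1, G5=1, G6=0, G7=1 → Y1=1, Y2=1; observed Y1=1, Y2=1. Eliminates G5 stuck-at-0.
Only G4 stuck-at-1 is consistent with every test.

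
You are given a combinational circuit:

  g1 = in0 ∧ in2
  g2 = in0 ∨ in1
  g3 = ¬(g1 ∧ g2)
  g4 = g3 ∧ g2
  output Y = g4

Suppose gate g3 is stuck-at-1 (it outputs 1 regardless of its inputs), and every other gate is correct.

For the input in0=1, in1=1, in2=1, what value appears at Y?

1

Propagate with g3 forced: g1=1, g2=1, g3=1 [stuck-at-1], g4=1.
So Y = 1. (Without the fault it would be 0.)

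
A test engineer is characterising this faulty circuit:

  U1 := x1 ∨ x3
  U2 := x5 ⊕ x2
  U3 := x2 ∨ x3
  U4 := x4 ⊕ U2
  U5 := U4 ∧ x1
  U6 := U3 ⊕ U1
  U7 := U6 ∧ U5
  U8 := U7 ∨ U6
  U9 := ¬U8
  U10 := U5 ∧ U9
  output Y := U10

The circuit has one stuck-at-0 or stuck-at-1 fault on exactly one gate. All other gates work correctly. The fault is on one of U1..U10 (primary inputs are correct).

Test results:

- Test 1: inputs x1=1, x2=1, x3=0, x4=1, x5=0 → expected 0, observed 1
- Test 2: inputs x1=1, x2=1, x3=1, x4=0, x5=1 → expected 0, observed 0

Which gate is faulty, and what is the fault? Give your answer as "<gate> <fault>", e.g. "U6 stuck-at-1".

Fault-free values for test 1 (x1=1, x2=1, x3=0, x4=1, x5=0): U1=1, U2=1, U3=1, U4=0, U5=0, U6=0, U7=0, U8=0, U9=1, U10=0, giving Y=0. Observed 1.
Test 1: faults giving observed 1 are {U2 stuck-at-0, U4 stuck-at-1, U5 stuck-at-1, U10 stuck-at-1}.
Test 2 (x1=1, x2=1, x3=1, x4=0, x5=1): fault-free U1=1, U2=0, U3=1, U4=0, U5=0, U6=0, U7=0, U8=0, U9=1, U10=0 → 0; observed 0. Eliminates U4 stuck-at-1, U5 stuck-at-1, U10 stuck-at-1.
Only U2 stuck-at-0 is consistent with every test.

U2 stuck-at-0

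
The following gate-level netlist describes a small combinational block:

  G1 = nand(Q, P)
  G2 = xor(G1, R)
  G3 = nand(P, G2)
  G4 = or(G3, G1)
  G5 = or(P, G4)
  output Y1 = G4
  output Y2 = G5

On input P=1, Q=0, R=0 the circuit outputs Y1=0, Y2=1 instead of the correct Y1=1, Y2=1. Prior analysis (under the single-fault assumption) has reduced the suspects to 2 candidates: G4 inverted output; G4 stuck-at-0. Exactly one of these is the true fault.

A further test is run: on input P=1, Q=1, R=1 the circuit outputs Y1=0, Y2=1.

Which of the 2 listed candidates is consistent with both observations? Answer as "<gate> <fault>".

G4 stuck-at-0

Evaluate each candidate on input P=1, Q=1, R=1:
  G4 inverted output: G1=0, G2=1, G3=0, G4=1 [inverted output], G5=1 → Y1=1, Y2=1 — eliminated
  G4 stuck-at-0: G1=0, G2=1, G3=0, G4=0 [stuck-at-0], G5=1 → Y1=0, Y2=1 — matches
Only G4 stuck-at-0 reproduces the observed Y1=0, Y2=1.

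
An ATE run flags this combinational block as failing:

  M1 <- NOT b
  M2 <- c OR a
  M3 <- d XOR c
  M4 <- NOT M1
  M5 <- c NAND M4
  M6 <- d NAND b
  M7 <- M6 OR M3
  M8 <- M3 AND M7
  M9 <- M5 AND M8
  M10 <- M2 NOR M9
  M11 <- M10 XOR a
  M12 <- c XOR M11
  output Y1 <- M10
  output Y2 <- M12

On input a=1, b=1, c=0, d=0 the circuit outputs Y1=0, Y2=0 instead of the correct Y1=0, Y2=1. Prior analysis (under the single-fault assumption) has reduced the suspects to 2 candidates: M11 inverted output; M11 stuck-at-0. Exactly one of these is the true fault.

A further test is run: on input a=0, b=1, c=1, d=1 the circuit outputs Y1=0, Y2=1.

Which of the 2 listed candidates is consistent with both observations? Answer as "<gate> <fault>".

M11 stuck-at-0

Evaluate each candidate on input a=0, b=1, c=1, d=1:
  M11 inverted output: M1=0, M2=1, M3=0, M4=1, M5=0, M6=0, M7=0, M8=0, M9=0, M10=0, M11=1 [inverted output], M12=0 → Y1=0, Y2=0 — eliminated
  M11 stuck-at-0: M1=0, M2=1, M3=0, M4=1, M5=0, M6=0, M7=0, M8=0, M9=0, M10=0, M11=0 [stuck-at-0], M12=1 → Y1=0, Y2=1 — matches
Only M11 stuck-at-0 reproduces the observed Y1=0, Y2=1.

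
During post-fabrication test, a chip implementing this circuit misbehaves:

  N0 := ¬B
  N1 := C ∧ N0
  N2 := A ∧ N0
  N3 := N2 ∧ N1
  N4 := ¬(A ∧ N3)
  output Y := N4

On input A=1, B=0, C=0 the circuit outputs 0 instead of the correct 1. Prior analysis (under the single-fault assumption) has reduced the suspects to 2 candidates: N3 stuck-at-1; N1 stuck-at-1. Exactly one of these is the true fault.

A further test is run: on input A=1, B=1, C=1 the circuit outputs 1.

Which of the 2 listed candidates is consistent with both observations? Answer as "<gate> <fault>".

Evaluate each candidate on input A=1, B=1, C=1:
  N3 stuck-at-1: N0=0, N1=0, N2=0, N3=1 [stuck-at-1], N4=0 → 0 — eliminated
  N1 stuck-at-1: N0=0, N1=1 [stuck-at-1], N2=0, N3=0, N4=1 → 1 — matches
Only N1 stuck-at-1 reproduces the observed 1.

N1 stuck-at-1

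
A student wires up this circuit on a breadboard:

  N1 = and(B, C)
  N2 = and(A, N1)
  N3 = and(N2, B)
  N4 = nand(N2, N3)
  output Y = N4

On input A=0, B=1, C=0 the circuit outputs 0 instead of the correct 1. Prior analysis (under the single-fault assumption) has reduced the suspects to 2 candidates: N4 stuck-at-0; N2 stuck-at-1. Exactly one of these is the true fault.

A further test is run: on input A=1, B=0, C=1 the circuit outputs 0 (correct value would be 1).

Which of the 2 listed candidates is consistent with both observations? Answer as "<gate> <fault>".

Evaluate each candidate on input A=1, B=0, C=1:
  N4 stuck-at-0: N1=0, N2=0, N3=0, N4=0 [stuck-at-0] → 0 — matches
  N2 stuck-at-1: N1=0, N2=1 [stuck-at-1], N3=0, N4=1 → 1 — eliminated
Only N4 stuck-at-0 reproduces the observed 0.

N4 stuck-at-0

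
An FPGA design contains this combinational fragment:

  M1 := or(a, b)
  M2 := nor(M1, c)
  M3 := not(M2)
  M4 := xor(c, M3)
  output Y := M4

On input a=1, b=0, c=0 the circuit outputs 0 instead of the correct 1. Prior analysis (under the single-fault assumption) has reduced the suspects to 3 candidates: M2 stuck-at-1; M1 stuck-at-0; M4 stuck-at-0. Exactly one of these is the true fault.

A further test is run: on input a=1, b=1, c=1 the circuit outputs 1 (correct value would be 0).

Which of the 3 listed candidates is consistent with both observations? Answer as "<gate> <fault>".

M2 stuck-at-1

Evaluate each candidate on input a=1, b=1, c=1:
  M2 stuck-at-1: M1=1, M2=1 [stuck-at-1], M3=0, M4=1 → 1 — matches
  M1 stuck-at-0: M1=0 [stuck-at-0], M2=0, M3=1, M4=0 → 0 — eliminated
  M4 stuck-at-0: M1=1, M2=0, M3=1, M4=0 [stuck-at-0] → 0 — eliminated
Only M2 stuck-at-1 reproduces the observed 1.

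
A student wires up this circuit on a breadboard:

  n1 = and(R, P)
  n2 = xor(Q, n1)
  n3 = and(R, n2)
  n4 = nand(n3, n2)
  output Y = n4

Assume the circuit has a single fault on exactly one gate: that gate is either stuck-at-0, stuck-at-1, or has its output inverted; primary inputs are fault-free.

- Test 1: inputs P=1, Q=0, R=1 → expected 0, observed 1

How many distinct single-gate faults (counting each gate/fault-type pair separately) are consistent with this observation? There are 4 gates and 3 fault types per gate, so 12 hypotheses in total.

8

Fault-free: n1=1, n2=1, n3=1, n4=0 → 0. Observed 1.
  n1 stuck-at-0: output 1 ✓
  n1 stuck-at-1: output 0 ✗
  n1 inverted output: output 1 ✓
  n2 stuck-at-0: output 1 ✓
  n2 stuck-at-1: output 0 ✗
  n2 inverted output: output 1 ✓
  n3 stuck-at-0: output 1 ✓
  n3 stuck-at-1: output 0 ✗
  n3 inverted output: output 1 ✓
  n4 stuck-at-0: output 0 ✗
  n4 stuck-at-1: output 1 ✓
  n4 inverted output: output 1 ✓
Consistent faults: {n1 stuck-at-0, n1 inverted output, n2 stuck-at-0, n2 inverted output, n3 stuck-at-0, n3 inverted output, n4 stuck-at-1, n4 inverted output} — 8 in all.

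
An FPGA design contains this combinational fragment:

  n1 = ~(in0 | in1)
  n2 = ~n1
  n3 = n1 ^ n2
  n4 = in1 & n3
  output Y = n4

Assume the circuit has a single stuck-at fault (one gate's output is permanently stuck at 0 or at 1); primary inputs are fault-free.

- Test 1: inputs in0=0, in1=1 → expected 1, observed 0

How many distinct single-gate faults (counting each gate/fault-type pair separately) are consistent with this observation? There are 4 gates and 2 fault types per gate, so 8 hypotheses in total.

Fault-free: n1=0, n2=1, n3=1, n4=1 → 1. Observed 0.
  n1 stuck-at-0: output 1 ✗
  n1 stuck-at-1: output 1 ✗
  n2 stuck-at-0: output 0 ✓
  n2 stuck-at-1: output 1 ✗
  n3 stuck-at-0: output 0 ✓
  n3 stuck-at-1: output 1 ✗
  n4 stuck-at-0: output 0 ✓
  n4 stuck-at-1: output 1 ✗
Consistent faults: {n2 stuck-at-0, n3 stuck-at-0, n4 stuck-at-0} — 3 in all.

3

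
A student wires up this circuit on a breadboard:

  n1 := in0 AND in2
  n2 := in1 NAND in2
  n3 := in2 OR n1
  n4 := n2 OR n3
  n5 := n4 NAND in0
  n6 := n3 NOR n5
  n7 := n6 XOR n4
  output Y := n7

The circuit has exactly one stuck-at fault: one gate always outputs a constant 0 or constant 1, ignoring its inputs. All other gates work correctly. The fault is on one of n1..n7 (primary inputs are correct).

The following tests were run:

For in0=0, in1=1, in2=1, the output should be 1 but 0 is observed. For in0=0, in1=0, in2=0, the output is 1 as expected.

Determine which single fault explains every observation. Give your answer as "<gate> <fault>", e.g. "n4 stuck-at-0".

Fault-free values for test 1 (in0=0, in1=1, in2=1): n1=0, n2=0, n3=1, n4=1, n5=1, n6=0, n7=1, giving Y=1. Observed 0.
Test 1: faults giving observed 0 are {n3 stuck-at-0, n4 stuck-at-0, n6 stuck-at-1, n7 stuck-at-0}.
Test 2 (in0=0, in1=0, in2=0): fault-free n1=0, n2=1, n3=0, n4=1, n5=1, n6=0, n7=1 → 1; observed 1. Eliminates n4 stuck-at-0, n6 stuck-at-1, n7 stuck-at-0.
Only n3 stuck-at-0 is consistent with every test.

n3 stuck-at-0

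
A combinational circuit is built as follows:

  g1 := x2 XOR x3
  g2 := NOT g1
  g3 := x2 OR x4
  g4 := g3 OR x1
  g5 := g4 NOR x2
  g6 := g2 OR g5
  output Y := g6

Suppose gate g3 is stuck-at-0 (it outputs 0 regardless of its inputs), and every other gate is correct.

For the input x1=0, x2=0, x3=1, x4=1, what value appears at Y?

Propagate with g3 forced: g1=1, g2=0, g3=0 [stuck-at-0], g4=0, g5=1, g6=1.
So Y = 1. (Without the fault it would be 0.)

1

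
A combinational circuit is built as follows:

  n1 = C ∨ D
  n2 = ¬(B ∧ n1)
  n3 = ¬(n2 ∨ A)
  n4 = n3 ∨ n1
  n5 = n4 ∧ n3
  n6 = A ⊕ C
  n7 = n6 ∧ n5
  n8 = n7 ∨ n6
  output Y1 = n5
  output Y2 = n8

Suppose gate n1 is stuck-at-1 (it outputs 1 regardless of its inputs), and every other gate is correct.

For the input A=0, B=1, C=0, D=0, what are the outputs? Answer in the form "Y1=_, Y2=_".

Y1=1, Y2=0

Propagate with n1 forced: n1=1 [stuck-at-1], n2=0, n3=1, n4=1, n5=1, n6=0, n7=0, n8=0.
So the outputs are Y1=1, Y2=0. (Without the fault they would be Y1=0, Y2=0.)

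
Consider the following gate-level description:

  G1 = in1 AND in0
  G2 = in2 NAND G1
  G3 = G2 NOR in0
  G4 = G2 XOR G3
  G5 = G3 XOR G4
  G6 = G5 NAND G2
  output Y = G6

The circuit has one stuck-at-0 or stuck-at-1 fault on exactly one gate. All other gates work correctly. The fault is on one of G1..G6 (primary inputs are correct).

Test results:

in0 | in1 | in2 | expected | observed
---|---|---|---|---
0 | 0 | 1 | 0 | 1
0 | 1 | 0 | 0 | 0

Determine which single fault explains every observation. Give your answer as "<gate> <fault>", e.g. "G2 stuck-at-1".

G1 stuck-at-1

Fault-free values for test 1 (in0=0, in1=0, in2=1): G1=0, G2=1, G3=0, G4=1, G5=1, G6=0, giving Y=0. Observed 1.
Test 1: faults giving observed 1 are {G1 stuck-at-1, G2 stuck-at-0, G4 stuck-at-0, G5 stuck-at-0, G6 stuck-at-1}.
Test 2 (in0=0, in1=1, in2=0): fault-free G1=0, G2=1, G3=0, G4=1, G5=1, G6=0 → 0; observed 0. Eliminates G2 stuck-at-0, G4 stuck-at-0, G5 stuck-at-0, G6 stuck-at-1.
Only G1 stuck-at-1 is consistent with every test.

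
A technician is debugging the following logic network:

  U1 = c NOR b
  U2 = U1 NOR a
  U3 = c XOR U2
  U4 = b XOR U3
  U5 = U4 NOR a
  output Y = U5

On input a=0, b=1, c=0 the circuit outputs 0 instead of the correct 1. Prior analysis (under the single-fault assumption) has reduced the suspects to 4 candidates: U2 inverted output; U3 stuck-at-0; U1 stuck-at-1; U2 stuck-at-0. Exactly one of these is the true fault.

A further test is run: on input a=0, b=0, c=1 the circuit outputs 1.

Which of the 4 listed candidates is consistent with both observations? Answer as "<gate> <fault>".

Evaluate each candidate on input a=0, b=0, c=1:
  U2 inverted output: U1=0, U2=0 [inverted output], U3=1, U4=1, U5=0 → 0 — eliminated
  U3 stuck-at-0: U1=0, U2=1, U3=0 [stuck-at-0], U4=0, U5=1 → 1 — matches
  U1 stuck-at-1: U1=1 [stuck-at-1], U2=0, U3=1, U4=1, U5=0 → 0 — eliminated
  U2 stuck-at-0: U1=0, U2=0 [stuck-at-0], U3=1, U4=1, U5=0 → 0 — eliminated
Only U3 stuck-at-0 reproduces the observed 1.

U3 stuck-at-0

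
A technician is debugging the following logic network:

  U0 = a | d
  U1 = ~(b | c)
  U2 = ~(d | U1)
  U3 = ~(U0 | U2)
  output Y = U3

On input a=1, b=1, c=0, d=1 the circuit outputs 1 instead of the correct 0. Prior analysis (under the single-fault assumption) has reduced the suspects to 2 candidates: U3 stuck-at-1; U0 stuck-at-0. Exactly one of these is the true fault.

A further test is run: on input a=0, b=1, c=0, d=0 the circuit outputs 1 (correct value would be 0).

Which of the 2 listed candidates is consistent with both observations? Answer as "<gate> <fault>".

U3 stuck-at-1

Evaluate each candidate on input a=0, b=1, c=0, d=0:
  U3 stuck-at-1: U0=0, U1=0, U2=1, U3=1 [stuck-at-1] → 1 — matches
  U0 stuck-at-0: U0=0 [stuck-at-0], U1=0, U2=1, U3=0 → 0 — eliminated
Only U3 stuck-at-1 reproduces the observed 1.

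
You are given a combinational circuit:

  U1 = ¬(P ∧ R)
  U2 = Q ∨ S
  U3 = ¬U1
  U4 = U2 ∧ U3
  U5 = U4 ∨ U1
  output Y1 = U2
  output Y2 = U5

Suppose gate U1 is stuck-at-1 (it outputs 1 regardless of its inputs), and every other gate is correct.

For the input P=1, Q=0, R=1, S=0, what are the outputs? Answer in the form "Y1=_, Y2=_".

Propagate with U1 forced: U1=1 [stuck-at-1], U2=0, U3=0, U4=0, U5=1.
So the outputs are Y1=0, Y2=1. (Without the fault they would be Y1=0, Y2=0.)

Y1=0, Y2=1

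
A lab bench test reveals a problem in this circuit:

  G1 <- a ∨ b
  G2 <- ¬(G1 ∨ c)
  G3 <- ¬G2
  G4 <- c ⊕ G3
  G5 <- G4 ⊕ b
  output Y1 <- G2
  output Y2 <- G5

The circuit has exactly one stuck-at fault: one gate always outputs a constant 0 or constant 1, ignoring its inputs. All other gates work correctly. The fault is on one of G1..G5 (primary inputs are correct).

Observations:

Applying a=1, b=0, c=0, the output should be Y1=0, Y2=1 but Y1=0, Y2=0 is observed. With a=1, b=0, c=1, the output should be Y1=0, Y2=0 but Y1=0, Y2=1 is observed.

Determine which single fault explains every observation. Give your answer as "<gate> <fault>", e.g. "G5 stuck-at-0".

G3 stuck-at-0

Fault-free values for test 1 (a=1, b=0, c=0): G1=1, G2=0, G3=1, G4=1, G5=1, giving Y1=0, Y2=1. Observed Y1=0, Y2=0.
Test 1: faults giving observed Y1=0, Y2=0 are {G3 stuck-at-0, G4 stuck-at-0, G5 stuck-at-0}.
Test 2 (a=1, b=0, c=1): fault-free G1=1, G2=0, G3=1, G4=0, G5=0 → Y1=0, Y2=0; observed Y1=0, Y2=1. Eliminates G4 stuck-at-0, G5 stuck-at-0.
Only G3 stuck-at-0 is consistent with every test.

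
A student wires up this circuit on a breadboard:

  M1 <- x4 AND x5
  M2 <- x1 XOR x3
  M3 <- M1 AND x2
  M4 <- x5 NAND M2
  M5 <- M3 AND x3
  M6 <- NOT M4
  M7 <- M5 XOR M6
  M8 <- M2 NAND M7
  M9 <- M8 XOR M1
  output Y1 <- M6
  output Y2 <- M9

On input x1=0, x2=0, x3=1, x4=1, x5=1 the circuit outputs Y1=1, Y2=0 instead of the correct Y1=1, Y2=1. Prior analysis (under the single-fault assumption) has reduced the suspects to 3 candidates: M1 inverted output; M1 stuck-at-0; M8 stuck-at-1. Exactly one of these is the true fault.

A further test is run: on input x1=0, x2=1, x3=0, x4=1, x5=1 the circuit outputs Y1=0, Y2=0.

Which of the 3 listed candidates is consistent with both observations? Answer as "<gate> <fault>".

Evaluate each candidate on input x1=0, x2=1, x3=0, x4=1, x5=1:
  M1 inverted output: M1=0 [inverted output], M2=0, M3=0, M4=1, M5=0, M6=0, M7=0, M8=1, M9=1 → Y1=0, Y2=1 — eliminated
  M1 stuck-at-0: M1=0 [stuck-at-0], M2=0, M3=0, M4=1, M5=0, M6=0, M7=0, M8=1, M9=1 → Y1=0, Y2=1 — eliminated
  M8 stuck-at-1: M1=1, M2=0, M3=1, M4=1, M5=0, M6=0, M7=0, M8=1 [stuck-at-1], M9=0 → Y1=0, Y2=0 — matches
Only M8 stuck-at-1 reproduces the observed Y1=0, Y2=0.

M8 stuck-at-1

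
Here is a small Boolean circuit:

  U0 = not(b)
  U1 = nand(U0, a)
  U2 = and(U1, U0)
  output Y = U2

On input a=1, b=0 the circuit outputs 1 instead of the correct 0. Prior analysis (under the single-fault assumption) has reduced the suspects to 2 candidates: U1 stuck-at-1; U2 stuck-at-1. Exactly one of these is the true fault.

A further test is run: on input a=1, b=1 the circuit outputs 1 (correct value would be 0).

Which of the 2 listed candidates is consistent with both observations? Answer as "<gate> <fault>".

U2 stuck-at-1

Evaluate each candidate on input a=1, b=1:
  U1 stuck-at-1: U0=0, U1=1 [stuck-at-1], U2=0 → 0 — eliminated
  U2 stuck-at-1: U0=0, U1=1, U2=1 [stuck-at-1] → 1 — matches
Only U2 stuck-at-1 reproduces the observed 1.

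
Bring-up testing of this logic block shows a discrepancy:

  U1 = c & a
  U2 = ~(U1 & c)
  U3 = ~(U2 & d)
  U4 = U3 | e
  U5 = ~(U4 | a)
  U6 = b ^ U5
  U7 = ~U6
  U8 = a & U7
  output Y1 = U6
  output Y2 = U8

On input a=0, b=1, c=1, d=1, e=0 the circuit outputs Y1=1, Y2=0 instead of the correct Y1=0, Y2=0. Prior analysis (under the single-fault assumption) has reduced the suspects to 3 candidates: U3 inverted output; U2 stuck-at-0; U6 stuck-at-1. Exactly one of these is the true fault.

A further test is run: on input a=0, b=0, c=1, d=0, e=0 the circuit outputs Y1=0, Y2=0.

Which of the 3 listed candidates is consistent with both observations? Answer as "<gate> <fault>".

Evaluate each candidate on input a=0, b=0, c=1, d=0, e=0:
  U3 inverted output: U1=0, U2=1, U3=0 [inverted output], U4=0, U5=1, U6=1, U7=0, U8=0 → Y1=1, Y2=0 — eliminated
  U2 stuck-at-0: U1=0, U2=0 [stuck-at-0], U3=1, U4=1, U5=0, U6=0, U7=1, U8=0 → Y1=0, Y2=0 — matches
  U6 stuck-at-1: U1=0, U2=1, U3=1, U4=1, U5=0, U6=1 [stuck-at-1], U7=0, U8=0 → Y1=1, Y2=0 — eliminated
Only U2 stuck-at-0 reproduces the observed Y1=0, Y2=0.

U2 stuck-at-0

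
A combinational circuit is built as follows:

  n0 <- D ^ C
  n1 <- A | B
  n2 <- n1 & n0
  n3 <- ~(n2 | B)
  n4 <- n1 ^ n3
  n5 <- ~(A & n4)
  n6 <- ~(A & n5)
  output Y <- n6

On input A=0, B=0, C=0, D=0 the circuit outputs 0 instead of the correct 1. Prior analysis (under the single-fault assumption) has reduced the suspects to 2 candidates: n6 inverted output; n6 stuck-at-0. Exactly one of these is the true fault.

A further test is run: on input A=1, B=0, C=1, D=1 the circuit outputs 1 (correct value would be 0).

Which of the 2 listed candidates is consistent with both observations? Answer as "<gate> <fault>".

n6 inverted output

Evaluate each candidate on input A=1, B=0, C=1, D=1:
  n6 inverted output: n0=0, n1=1, n2=0, n3=1, n4=0, n5=1, n6=1 [inverted output] → 1 — matches
  n6 stuck-at-0: n0=0, n1=1, n2=0, n3=1, n4=0, n5=1, n6=0 [stuck-at-0] → 0 — eliminated
Only n6 inverted output reproduces the observed 1.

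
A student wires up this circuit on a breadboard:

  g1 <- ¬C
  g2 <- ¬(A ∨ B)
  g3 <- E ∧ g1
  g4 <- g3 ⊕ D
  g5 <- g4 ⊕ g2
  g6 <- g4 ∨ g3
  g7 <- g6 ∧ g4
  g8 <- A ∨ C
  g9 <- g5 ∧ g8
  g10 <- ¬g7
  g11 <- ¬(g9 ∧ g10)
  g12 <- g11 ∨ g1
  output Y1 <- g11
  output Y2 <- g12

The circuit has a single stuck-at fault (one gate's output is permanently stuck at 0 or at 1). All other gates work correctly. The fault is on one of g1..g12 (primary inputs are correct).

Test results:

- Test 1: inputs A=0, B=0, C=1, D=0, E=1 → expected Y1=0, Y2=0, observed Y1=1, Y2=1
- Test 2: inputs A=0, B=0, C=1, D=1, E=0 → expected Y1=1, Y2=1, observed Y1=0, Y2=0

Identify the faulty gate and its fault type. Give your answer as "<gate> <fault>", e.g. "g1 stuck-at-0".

Fault-free values for test 1 (A=0, B=0, C=1, D=0, E=1): g1=0, g2=1, g3=0, g4=0, g5=1, g6=0, g7=0, g8=1, g9=1, g10=1, g11=0, g12=0, giving Y1=0, Y2=0. Observed Y1=1, Y2=1.
Test 1: faults giving observed Y1=1, Y2=1 are {g1 stuck-at-1, g2 stuck-at-0, g3 stuck-at-1, g4 stuck-at-1, g5 stuck-at-0, g7 stuck-at-1, g8 stuck-at-0, g9 stuck-at-0, g10 stuck-at-0, g11 stuck-at-1}.
Test 2 (A=0, B=0, C=1, D=1, E=0): fault-free g1=0, g2=1, g3=0, g4=1, g5=0, g6=1, g7=1, g8=1, g9=0, g10=0, g11=1, g12=1 → Y1=1, Y2=1; observed Y1=0, Y2=0. Eliminates g1 stuck-at-1, g2 stuck-at-0, g4 stuck-at-1, g5 stuck-at-0, g7 stuck-at-1, g8 stuck-at-0, g9 stuck-at-0, g10 stuck-at-0, g11 stuck-at-1.
Only g3 stuck-at-1 is consistent with every test.

g3 stuck-at-1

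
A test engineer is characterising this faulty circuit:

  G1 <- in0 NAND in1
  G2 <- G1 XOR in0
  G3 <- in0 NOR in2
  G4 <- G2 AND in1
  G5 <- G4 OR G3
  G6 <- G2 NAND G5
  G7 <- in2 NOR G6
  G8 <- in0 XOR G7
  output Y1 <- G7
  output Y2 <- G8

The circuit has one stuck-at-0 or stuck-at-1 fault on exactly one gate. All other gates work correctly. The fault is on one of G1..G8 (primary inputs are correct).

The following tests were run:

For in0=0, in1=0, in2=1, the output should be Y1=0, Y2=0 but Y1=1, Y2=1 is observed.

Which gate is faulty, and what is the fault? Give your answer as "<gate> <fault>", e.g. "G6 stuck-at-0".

Fault-free values for test 1 (in0=0, in1=0, in2=1): G1=1, G2=1, G3=0, G4=0, G5=0, G6=1, G7=0, G8=0, giving Y1=0, Y2=0. Observed Y1=1, Y2=1.
Test 1: faults giving observed Y1=1, Y2=1 are {G7 stuck-at-1}.
Only G7 stuck-at-1 is consistent with every test.

G7 stuck-at-1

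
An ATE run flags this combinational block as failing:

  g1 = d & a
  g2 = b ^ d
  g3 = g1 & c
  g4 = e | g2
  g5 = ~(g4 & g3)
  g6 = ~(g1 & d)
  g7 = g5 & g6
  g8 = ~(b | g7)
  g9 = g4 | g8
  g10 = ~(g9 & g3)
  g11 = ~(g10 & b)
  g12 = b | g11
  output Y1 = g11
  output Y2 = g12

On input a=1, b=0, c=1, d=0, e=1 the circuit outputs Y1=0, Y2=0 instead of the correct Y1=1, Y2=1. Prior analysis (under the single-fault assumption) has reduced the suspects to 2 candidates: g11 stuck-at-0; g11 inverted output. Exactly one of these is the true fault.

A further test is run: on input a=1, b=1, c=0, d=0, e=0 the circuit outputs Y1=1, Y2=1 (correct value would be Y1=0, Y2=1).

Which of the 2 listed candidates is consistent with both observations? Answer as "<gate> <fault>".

g11 inverted output

Evaluate each candidate on input a=1, b=1, c=0, d=0, e=0:
  g11 stuck-at-0: g1=0, g2=1, g3=0, g4=1, g5=1, g6=1, g7=1, g8=0, g9=1, g10=1, g11=0 [stuck-at-0], g12=1 → Y1=0, Y2=1 — eliminated
  g11 inverted output: g1=0, g2=1, g3=0, g4=1, g5=1, g6=1, g7=1, g8=0, g9=1, g10=1, g11=1 [inverted output], g12=1 → Y1=1, Y2=1 — matches
Only g11 inverted output reproduces the observed Y1=1, Y2=1.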